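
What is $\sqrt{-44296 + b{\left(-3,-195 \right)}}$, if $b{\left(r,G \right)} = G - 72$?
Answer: $i \sqrt{44563} \approx 211.1 i$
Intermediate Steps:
$b{\left(r,G \right)} = -72 + G$ ($b{\left(r,G \right)} = G - 72 = -72 + G$)
$\sqrt{-44296 + b{\left(-3,-195 \right)}} = \sqrt{-44296 - 267} = \sqrt{-44563} = i \sqrt{44563}$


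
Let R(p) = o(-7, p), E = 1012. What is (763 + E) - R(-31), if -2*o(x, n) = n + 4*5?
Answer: 3539/2 ≈ 1769.5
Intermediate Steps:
o(x, n) = -10 - n/2 (o(x, n) = -(n + 4*5)/2 = -(n + 20)/2 = -(20 + n)/2 = -10 - n/2)
R(p) = -10 - p/2
(763 + E) - R(-31) = (763 + 1012) - (-10 - 1/2*(-31)) = 1775 - (-10 + 31/2) = 1775 - 1*11/2 = 1775 - 11/2 = 3539/2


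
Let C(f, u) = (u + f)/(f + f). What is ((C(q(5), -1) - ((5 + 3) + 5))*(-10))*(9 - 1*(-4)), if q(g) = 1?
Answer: 1690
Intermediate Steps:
C(f, u) = (f + u)/(2*f) (C(f, u) = (f + u)/((2*f)) = (f + u)*(1/(2*f)) = (f + u)/(2*f))
((C(q(5), -1) - ((5 + 3) + 5))*(-10))*(9 - 1*(-4)) = (((½)*(1 - 1)/1 - ((5 + 3) + 5))*(-10))*(9 - 1*(-4)) = (((½)*1*0 - (8 + 5))*(-10))*(9 + 4) = ((0 - 1*13)*(-10))*13 = ((0 - 13)*(-10))*13 = -13*(-10)*13 = 130*13 = 1690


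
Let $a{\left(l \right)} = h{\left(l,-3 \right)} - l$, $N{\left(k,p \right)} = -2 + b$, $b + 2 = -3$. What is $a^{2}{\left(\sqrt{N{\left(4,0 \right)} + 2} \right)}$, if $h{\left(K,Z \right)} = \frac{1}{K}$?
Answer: $- \frac{36}{5} \approx -7.2$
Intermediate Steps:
$b = -5$ ($b = -2 - 3 = -5$)
$N{\left(k,p \right)} = -7$ ($N{\left(k,p \right)} = -2 - 5 = -7$)
$a{\left(l \right)} = \frac{1}{l} - l$
$a^{2}{\left(\sqrt{N{\left(4,0 \right)} + 2} \right)} = \left(\frac{1}{\sqrt{-7 + 2}} - \sqrt{-7 + 2}\right)^{2} = \left(\frac{1}{\sqrt{-5}} - \sqrt{-5}\right)^{2} = \left(\frac{1}{i \sqrt{5}} - i \sqrt{5}\right)^{2} = \left(- \frac{i \sqrt{5}}{5} - i \sqrt{5}\right)^{2} = \left(- \frac{6 i \sqrt{5}}{5}\right)^{2} = - \frac{36}{5}$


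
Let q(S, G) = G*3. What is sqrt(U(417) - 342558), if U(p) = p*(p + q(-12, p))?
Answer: 9*sqrt(4358) ≈ 594.14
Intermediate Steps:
q(S, G) = 3*G
U(p) = 4*p**2 (U(p) = p*(p + 3*p) = p*(4*p) = 4*p**2)
sqrt(U(417) - 342558) = sqrt(4*417**2 - 342558) = sqrt(4*173889 - 342558) = sqrt(695556 - 342558) = sqrt(352998) = 9*sqrt(4358)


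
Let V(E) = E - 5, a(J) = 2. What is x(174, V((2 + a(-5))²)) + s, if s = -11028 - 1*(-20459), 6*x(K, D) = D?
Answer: 56597/6 ≈ 9432.8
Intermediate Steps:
V(E) = -5 + E
x(K, D) = D/6
s = 9431 (s = -11028 + 20459 = 9431)
x(174, V((2 + a(-5))²)) + s = (-5 + (2 + 2)²)/6 + 9431 = (-5 + 4²)/6 + 9431 = (-5 + 16)/6 + 9431 = (⅙)*11 + 9431 = 11/6 + 9431 = 56597/6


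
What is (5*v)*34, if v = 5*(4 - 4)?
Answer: 0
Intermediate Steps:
v = 0 (v = 5*0 = 0)
(5*v)*34 = (5*0)*34 = 0*34 = 0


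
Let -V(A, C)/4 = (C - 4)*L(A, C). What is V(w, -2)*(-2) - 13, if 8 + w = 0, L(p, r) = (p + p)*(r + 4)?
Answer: 1523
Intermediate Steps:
L(p, r) = 2*p*(4 + r) (L(p, r) = (2*p)*(4 + r) = 2*p*(4 + r))
w = -8 (w = -8 + 0 = -8)
V(A, C) = -8*A*(-4 + C)*(4 + C) (V(A, C) = -4*(C - 4)*2*A*(4 + C) = -4*(-4 + C)*2*A*(4 + C) = -8*A*(-4 + C)*(4 + C))
V(w, -2)*(-2) - 13 = (8*(-8)*(16 - 1*(-2)²))*(-2) - 13 = (8*(-8)*(16 - 1*4))*(-2) - 13 = (8*(-8)*(16 - 4))*(-2) - 13 = (8*(-8)*12)*(-2) - 13 = -768*(-2) - 13 = 1536 - 13 = 1523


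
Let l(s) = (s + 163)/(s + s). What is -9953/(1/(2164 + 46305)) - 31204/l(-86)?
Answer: -37140353601/77 ≈ -4.8234e+8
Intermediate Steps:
l(s) = (163 + s)/(2*s) (l(s) = (163 + s)/((2*s)) = (163 + s)*(1/(2*s)) = (163 + s)/(2*s))
-9953/(1/(2164 + 46305)) - 31204/l(-86) = -9953/(1/(2164 + 46305)) - 31204*(-172/(163 - 86)) = -9953/(1/48469) - 31204/((½)*(-1/86)*77) = -9953/1/48469 - 31204/(-77/172) = -9953*48469 - 31204*(-172/77) = -482411957 + 5367088/77 = -37140353601/77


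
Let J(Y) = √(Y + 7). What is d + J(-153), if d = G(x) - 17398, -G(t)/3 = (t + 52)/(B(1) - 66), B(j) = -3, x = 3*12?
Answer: -400066/23 + I*√146 ≈ -17394.0 + 12.083*I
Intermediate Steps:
x = 36
J(Y) = √(7 + Y)
G(t) = 52/23 + t/23 (G(t) = -3*(t + 52)/(-3 - 66) = -3*(52 + t)/(-69) = -3*(52 + t)*(-1)/69 = -3*(-52/69 - t/69) = 52/23 + t/23)
d = -400066/23 (d = (52/23 + (1/23)*36) - 17398 = (52/23 + 36/23) - 17398 = 88/23 - 17398 = -400066/23 ≈ -17394.)
d + J(-153) = -400066/23 + √(7 - 153) = -400066/23 + √(-146) = -400066/23 + I*√146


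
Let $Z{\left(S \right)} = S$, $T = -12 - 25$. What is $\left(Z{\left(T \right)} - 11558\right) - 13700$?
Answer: $-25295$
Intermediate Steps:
$T = -37$ ($T = -12 - 25 = -37$)
$\left(Z{\left(T \right)} - 11558\right) - 13700 = \left(-37 - 11558\right) - 13700 = -11595 - 13700 = -25295$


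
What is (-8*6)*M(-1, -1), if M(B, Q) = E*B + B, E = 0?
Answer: 48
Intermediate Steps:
M(B, Q) = B (M(B, Q) = 0*B + B = 0 + B = B)
(-8*6)*M(-1, -1) = -8*6*(-1) = -48*(-1) = 48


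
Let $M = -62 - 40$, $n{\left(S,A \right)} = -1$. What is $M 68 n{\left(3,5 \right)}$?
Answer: $6936$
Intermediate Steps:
$M = -102$ ($M = -62 - 40 = -102$)
$M 68 n{\left(3,5 \right)} = \left(-102\right) 68 \left(-1\right) = \left(-6936\right) \left(-1\right) = 6936$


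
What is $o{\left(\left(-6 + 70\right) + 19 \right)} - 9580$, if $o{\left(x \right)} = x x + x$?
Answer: $-2608$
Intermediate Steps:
$o{\left(x \right)} = x + x^{2}$ ($o{\left(x \right)} = x^{2} + x = x + x^{2}$)
$o{\left(\left(-6 + 70\right) + 19 \right)} - 9580 = \left(\left(-6 + 70\right) + 19\right) \left(1 + \left(\left(-6 + 70\right) + 19\right)\right) - 9580 = \left(64 + 19\right) \left(1 + \left(64 + 19\right)\right) + \left(-15342 + 5762\right) = 83 \left(1 + 83\right) - 9580 = 83 \cdot 84 - 9580 = 6972 - 9580 = -2608$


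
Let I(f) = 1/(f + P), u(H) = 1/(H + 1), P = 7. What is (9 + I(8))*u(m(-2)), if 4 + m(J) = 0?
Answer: -136/45 ≈ -3.0222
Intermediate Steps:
m(J) = -4 (m(J) = -4 + 0 = -4)
u(H) = 1/(1 + H)
I(f) = 1/(7 + f) (I(f) = 1/(f + 7) = 1/(7 + f))
(9 + I(8))*u(m(-2)) = (9 + 1/(7 + 8))/(1 - 4) = (9 + 1/15)/(-3) = (9 + 1/15)*(-1/3) = (136/15)*(-1/3) = -136/45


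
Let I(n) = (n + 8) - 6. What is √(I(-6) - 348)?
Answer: 4*I*√22 ≈ 18.762*I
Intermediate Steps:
I(n) = 2 + n (I(n) = (8 + n) - 6 = 2 + n)
√(I(-6) - 348) = √((2 - 6) - 348) = √(-4 - 348) = √(-352) = 4*I*√22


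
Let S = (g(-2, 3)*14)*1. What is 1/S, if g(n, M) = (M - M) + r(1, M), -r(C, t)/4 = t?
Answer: -1/168 ≈ -0.0059524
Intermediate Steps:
r(C, t) = -4*t
g(n, M) = -4*M (g(n, M) = (M - M) - 4*M = 0 - 4*M = -4*M)
S = -168 (S = (-4*3*14)*1 = -12*14*1 = -168*1 = -168)
1/S = 1/(-168) = -1/168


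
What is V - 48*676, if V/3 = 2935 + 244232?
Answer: 709053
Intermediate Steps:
V = 741501 (V = 3*(2935 + 244232) = 3*247167 = 741501)
V - 48*676 = 741501 - 48*676 = 741501 - 1*32448 = 741501 - 32448 = 709053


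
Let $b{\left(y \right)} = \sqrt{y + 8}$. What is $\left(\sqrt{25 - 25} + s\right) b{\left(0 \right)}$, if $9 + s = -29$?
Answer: $- 76 \sqrt{2} \approx -107.48$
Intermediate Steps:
$s = -38$ ($s = -9 - 29 = -38$)
$b{\left(y \right)} = \sqrt{8 + y}$
$\left(\sqrt{25 - 25} + s\right) b{\left(0 \right)} = \left(\sqrt{25 - 25} - 38\right) \sqrt{8 + 0} = \left(\sqrt{0} - 38\right) \sqrt{8} = \left(0 - 38\right) 2 \sqrt{2} = - 38 \cdot 2 \sqrt{2} = - 76 \sqrt{2}$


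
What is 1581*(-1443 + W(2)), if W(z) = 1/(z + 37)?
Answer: -29657452/13 ≈ -2.2813e+6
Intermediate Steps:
W(z) = 1/(37 + z)
1581*(-1443 + W(2)) = 1581*(-1443 + 1/(37 + 2)) = 1581*(-1443 + 1/39) = 1581*(-56276/39) = -29657452/13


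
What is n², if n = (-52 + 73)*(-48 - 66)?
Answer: 5731236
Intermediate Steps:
n = -2394 (n = 21*(-114) = -2394)
n² = (-2394)² = 5731236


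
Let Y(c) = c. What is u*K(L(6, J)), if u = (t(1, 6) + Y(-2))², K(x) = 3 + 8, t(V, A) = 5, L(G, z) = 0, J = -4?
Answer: 99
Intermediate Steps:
K(x) = 11
u = 9 (u = (5 - 2)² = 3² = 9)
u*K(L(6, J)) = 9*11 = 99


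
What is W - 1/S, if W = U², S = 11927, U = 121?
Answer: 174623206/11927 ≈ 14641.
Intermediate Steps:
W = 14641 (W = 121² = 14641)
W - 1/S = 14641 - 1/11927 = 174623206/11927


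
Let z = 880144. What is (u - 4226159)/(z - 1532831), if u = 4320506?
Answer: -94347/652687 ≈ -0.14455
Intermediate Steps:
(u - 4226159)/(z - 1532831) = (4320506 - 4226159)/(880144 - 1532831) = 94347/(-652687) = 94347*(-1/652687) = -94347/652687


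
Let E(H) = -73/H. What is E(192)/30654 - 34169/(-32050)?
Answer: 100550816671/94316227200 ≈ 1.0661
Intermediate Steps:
E(192)/30654 - 34169/(-32050) = -73/192/30654 - 34169/(-32050) = -73*1/192*(1/30654) - 34169*(-1/32050) = -73/192*1/30654 + 34169/32050 = -73/5885568 + 34169/32050 = 100550816671/94316227200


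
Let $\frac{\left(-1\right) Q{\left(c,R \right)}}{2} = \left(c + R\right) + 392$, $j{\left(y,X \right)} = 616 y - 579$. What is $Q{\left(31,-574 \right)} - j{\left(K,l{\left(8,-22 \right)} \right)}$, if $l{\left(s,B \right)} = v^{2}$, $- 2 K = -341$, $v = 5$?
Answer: $-104147$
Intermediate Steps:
$K = \frac{341}{2}$ ($K = \left(- \frac{1}{2}\right) \left(-341\right) = \frac{341}{2} \approx 170.5$)
$l{\left(s,B \right)} = 25$ ($l{\left(s,B \right)} = 5^{2} = 25$)
$j{\left(y,X \right)} = -579 + 616 y$
$Q{\left(c,R \right)} = -784 - 2 R - 2 c$ ($Q{\left(c,R \right)} = - 2 \left(\left(c + R\right) + 392\right) = - 2 \left(\left(R + c\right) + 392\right) = - 2 \left(392 + R + c\right) = -784 - 2 R - 2 c$)
$Q{\left(31,-574 \right)} - j{\left(K,l{\left(8,-22 \right)} \right)} = \left(-784 - -1148 - 62\right) - \left(-579 + 616 \cdot \frac{341}{2}\right) = \left(-784 + 1148 - 62\right) - \left(-579 + 105028\right) = 302 - 104449 = -104147$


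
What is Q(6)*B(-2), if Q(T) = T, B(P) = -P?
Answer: 12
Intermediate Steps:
Q(6)*B(-2) = 6*(-1*(-2)) = 6*2 = 12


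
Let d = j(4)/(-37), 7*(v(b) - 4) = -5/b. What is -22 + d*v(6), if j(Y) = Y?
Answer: -17420/777 ≈ -22.420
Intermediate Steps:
v(b) = 4 - 5/(7*b) (v(b) = 4 + (-5/b)/7 = 4 - 5/(7*b))
d = -4/37 (d = 4/(-37) = 4*(-1/37) = -4/37 ≈ -0.10811)
-22 + d*v(6) = -22 - 4*(4 - 5/7/6)/37 = -22 - 4*(4 - 5/7*1/6)/37 = -22 - 4*(4 - 5/42)/37 = -22 - 4/37*163/42 = -22 - 326/777 = -17420/777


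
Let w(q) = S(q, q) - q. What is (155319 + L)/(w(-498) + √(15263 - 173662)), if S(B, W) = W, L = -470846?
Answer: 315527*I*√158399/158399 ≈ 792.79*I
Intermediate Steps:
w(q) = 0 (w(q) = q - q = 0)
(155319 + L)/(w(-498) + √(15263 - 173662)) = (155319 - 470846)/(0 + √(15263 - 173662)) = -315527/(0 + √(-158399)) = -315527/(0 + I*√158399) = -315527*(-I*√158399/158399) = -(-315527)*I*√158399/158399 = 315527*I*√158399/158399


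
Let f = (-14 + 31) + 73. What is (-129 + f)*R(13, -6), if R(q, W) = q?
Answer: -507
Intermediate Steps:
f = 90 (f = 17 + 73 = 90)
(-129 + f)*R(13, -6) = (-129 + 90)*13 = -39*13 = -507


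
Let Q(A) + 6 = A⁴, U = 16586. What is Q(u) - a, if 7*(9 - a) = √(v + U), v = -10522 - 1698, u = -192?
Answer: 1358954481 + √4366/7 ≈ 1.3590e+9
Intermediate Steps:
v = -12220
Q(A) = -6 + A⁴
a = 9 - √4366/7 (a = 9 - √(-12220 + 16586)/7 = 9 - √4366/7 ≈ -0.43939)
Q(u) - a = (-6 + (-192)⁴) - (9 - √4366/7) = (-6 + 1358954496) + (-9 + √4366/7) = 1358954490 + (-9 + √4366/7) = 1358954481 + √4366/7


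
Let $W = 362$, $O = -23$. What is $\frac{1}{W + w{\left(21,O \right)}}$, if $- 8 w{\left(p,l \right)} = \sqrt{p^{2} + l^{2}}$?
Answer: $\frac{11584}{4192923} + \frac{4 \sqrt{970}}{4192923} \approx 0.0027925$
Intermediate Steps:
$w{\left(p,l \right)} = - \frac{\sqrt{l^{2} + p^{2}}}{8}$ ($w{\left(p,l \right)} = - \frac{\sqrt{p^{2} + l^{2}}}{8} = - \frac{\sqrt{l^{2} + p^{2}}}{8}$)
$\frac{1}{W + w{\left(21,O \right)}} = \frac{1}{362 - \frac{\sqrt{\left(-23\right)^{2} + 21^{2}}}{8}} = \frac{1}{362 - \frac{\sqrt{529 + 441}}{8}} = \frac{1}{362 - \frac{\sqrt{970}}{8}}$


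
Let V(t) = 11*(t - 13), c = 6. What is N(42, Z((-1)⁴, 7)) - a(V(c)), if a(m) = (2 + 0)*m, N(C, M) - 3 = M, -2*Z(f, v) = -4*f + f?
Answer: 317/2 ≈ 158.50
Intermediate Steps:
Z(f, v) = 3*f/2 (Z(f, v) = -(-4*f + f)/2 = -(-3)*f/2 = 3*f/2)
N(C, M) = 3 + M
V(t) = -143 + 11*t (V(t) = 11*(-13 + t) = -143 + 11*t)
a(m) = 2*m
N(42, Z((-1)⁴, 7)) - a(V(c)) = (3 + (3/2)*(-1)⁴) - 2*(-143 + 11*6) = (3 + (3/2)*1) - 2*(-143 + 66) = (3 + 3/2) - 2*(-77) = 9/2 - 1*(-154) = 9/2 + 154 = 317/2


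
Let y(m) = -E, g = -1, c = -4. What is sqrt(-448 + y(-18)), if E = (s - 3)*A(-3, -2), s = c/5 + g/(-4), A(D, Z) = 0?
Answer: 8*I*sqrt(7) ≈ 21.166*I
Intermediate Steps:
s = -11/20 (s = -4/5 - 1/(-4) = -4*1/5 - 1*(-1/4) = -4/5 + 1/4 = -11/20 ≈ -0.55000)
E = 0 (E = (-11/20 - 3)*0 = -71/20*0 = 0)
y(m) = 0 (y(m) = -1*0 = 0)
sqrt(-448 + y(-18)) = sqrt(-448 + 0) = sqrt(-448) = 8*I*sqrt(7)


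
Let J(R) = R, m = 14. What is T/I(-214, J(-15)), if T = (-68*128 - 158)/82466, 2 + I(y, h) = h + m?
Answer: 1477/41233 ≈ 0.035821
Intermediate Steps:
I(y, h) = 12 + h (I(y, h) = -2 + (h + 14) = -2 + (14 + h) = 12 + h)
T = -4431/41233 (T = (-8704 - 158)*(1/82466) = -8862*1/82466 = -4431/41233 ≈ -0.10746)
T/I(-214, J(-15)) = -4431/(41233*(12 - 15)) = -4431/41233/(-3) = -4431/41233*(-⅓) = 1477/41233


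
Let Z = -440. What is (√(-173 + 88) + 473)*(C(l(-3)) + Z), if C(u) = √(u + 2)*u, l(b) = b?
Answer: -(440 + 3*I)*(473 + I*√85) ≈ -2.0809e+5 - 5475.6*I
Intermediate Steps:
C(u) = u*√(2 + u) (C(u) = √(2 + u)*u = u*√(2 + u))
(√(-173 + 88) + 473)*(C(l(-3)) + Z) = (√(-173 + 88) + 473)*(-3*√(2 - 3) - 440) = (√(-85) + 473)*(-3*I - 440) = (I*√85 + 473)*(-3*I - 440) = (473 + I*√85)*(-440 - 3*I) = (-440 - 3*I)*(473 + I*√85)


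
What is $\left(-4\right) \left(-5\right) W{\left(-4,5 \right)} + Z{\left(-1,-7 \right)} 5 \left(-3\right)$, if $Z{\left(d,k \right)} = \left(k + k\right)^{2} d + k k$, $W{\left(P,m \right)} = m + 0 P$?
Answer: $2305$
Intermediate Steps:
$W{\left(P,m \right)} = m$ ($W{\left(P,m \right)} = m + 0 = m$)
$Z{\left(d,k \right)} = k^{2} + 4 d k^{2}$ ($Z{\left(d,k \right)} = \left(2 k\right)^{2} d + k^{2} = 4 k^{2} d + k^{2} = 4 d k^{2} + k^{2} = k^{2} + 4 d k^{2}$)
$\left(-4\right) \left(-5\right) W{\left(-4,5 \right)} + Z{\left(-1,-7 \right)} 5 \left(-3\right) = \left(-4\right) \left(-5\right) 5 + \left(-7\right)^{2} \left(1 + 4 \left(-1\right)\right) 5 \left(-3\right) = 20 \cdot 5 + 49 \left(1 - 4\right) \left(-15\right) = 100 + 49 \left(-3\right) \left(-15\right) = 100 - -2205 = 100 + 2205 = 2305$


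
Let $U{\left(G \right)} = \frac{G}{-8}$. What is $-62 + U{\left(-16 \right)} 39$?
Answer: $16$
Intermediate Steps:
$U{\left(G \right)} = - \frac{G}{8}$ ($U{\left(G \right)} = G \left(- \frac{1}{8}\right) = - \frac{G}{8}$)
$-62 + U{\left(-16 \right)} 39 = -62 + \left(- \frac{1}{8}\right) \left(-16\right) 39 = -62 + 2 \cdot 39 = -62 + 78 = 16$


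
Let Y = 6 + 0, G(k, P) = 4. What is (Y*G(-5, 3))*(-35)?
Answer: -840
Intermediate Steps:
Y = 6
(Y*G(-5, 3))*(-35) = (6*4)*(-35) = 24*(-35) = -840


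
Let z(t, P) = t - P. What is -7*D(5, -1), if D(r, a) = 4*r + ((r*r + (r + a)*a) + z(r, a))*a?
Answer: 49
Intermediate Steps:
D(r, a) = 4*r + a*(r + r² - a + a*(a + r)) (D(r, a) = 4*r + ((r*r + (r + a)*a) + (r - a))*a = 4*r + ((r² + (a + r)*a) + (r - a))*a = 4*r + ((r² + a*(a + r)) + (r - a))*a = 4*r + (r + r² - a + a*(a + r))*a = 4*r + a*(r + r² - a + a*(a + r)))
-7*D(5, -1) = -7*((-1)³ + 4*5 - 1*5² + 5*(-1)² - 1*(-1)*(-1 - 1*5)) = -7*(-1 + 20 - 1*25 + 5*1 - 1*(-1)*(-1 - 5)) = -7*(-1 + 20 - 25 + 5 - 1*(-1)*(-6)) = -7*(-1 + 20 - 25 + 5 - 6) = -7*(-7) = 49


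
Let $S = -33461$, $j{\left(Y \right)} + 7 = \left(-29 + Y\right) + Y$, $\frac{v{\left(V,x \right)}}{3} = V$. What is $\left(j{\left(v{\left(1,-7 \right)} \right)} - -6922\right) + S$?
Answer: $-26569$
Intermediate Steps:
$v{\left(V,x \right)} = 3 V$
$j{\left(Y \right)} = -36 + 2 Y$ ($j{\left(Y \right)} = -7 + \left(\left(-29 + Y\right) + Y\right) = -7 + \left(-29 + 2 Y\right) = -36 + 2 Y$)
$\left(j{\left(v{\left(1,-7 \right)} \right)} - -6922\right) + S = \left(\left(-36 + 2 \cdot 3 \cdot 1\right) - -6922\right) - 33461 = \left(\left(-36 + 2 \cdot 3\right) + 6922\right) - 33461 = \left(\left(-36 + 6\right) + 6922\right) - 33461 = \left(-30 + 6922\right) - 33461 = 6892 - 33461 = -26569$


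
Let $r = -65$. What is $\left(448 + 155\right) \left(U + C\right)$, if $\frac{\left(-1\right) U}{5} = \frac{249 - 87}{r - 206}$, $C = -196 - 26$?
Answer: $- \frac{35789256}{271} \approx -1.3206 \cdot 10^{5}$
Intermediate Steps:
$C = -222$
$U = \frac{810}{271}$ ($U = - 5 \frac{249 - 87}{-65 - 206} = - 5 \frac{162}{-271} = - 5 \cdot 162 \left(- \frac{1}{271}\right) = \left(-5\right) \left(- \frac{162}{271}\right) = \frac{810}{271} \approx 2.9889$)
$\left(448 + 155\right) \left(U + C\right) = \left(448 + 155\right) \left(\frac{810}{271} - 222\right) = 603 \left(- \frac{59352}{271}\right) = - \frac{35789256}{271}$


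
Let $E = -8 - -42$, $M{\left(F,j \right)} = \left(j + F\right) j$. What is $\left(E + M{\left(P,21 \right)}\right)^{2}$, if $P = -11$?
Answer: $59536$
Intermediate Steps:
$M{\left(F,j \right)} = j \left(F + j\right)$ ($M{\left(F,j \right)} = \left(F + j\right) j = j \left(F + j\right)$)
$E = 34$ ($E = -8 + 42 = 34$)
$\left(E + M{\left(P,21 \right)}\right)^{2} = \left(34 + 21 \left(-11 + 21\right)\right)^{2} = \left(34 + 21 \cdot 10\right)^{2} = \left(34 + 210\right)^{2} = 244^{2} = 59536$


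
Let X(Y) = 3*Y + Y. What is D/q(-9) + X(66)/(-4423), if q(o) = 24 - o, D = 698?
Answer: 3078542/145959 ≈ 21.092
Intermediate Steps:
X(Y) = 4*Y
D/q(-9) + X(66)/(-4423) = 698/(24 - 1*(-9)) + (4*66)/(-4423) = 698/(24 + 9) + 264*(-1/4423) = 698/33 - 264/4423 = 3078542/145959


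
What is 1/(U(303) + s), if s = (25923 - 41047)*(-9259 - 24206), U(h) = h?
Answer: 1/506124963 ≈ 1.9758e-9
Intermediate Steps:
s = 506124660 (s = -15124*(-33465) = 506124660)
1/(U(303) + s) = 1/(303 + 506124660) = 1/506124963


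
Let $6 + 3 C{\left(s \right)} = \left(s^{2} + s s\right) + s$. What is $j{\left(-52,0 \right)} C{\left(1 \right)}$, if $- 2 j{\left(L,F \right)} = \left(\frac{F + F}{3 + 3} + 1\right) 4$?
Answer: $2$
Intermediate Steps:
$C{\left(s \right)} = -2 + \frac{s}{3} + \frac{2 s^{2}}{3}$ ($C{\left(s \right)} = -2 + \frac{\left(s^{2} + s s\right) + s}{3} = -2 + \frac{\left(s^{2} + s^{2}\right) + s}{3} = -2 + \frac{2 s^{2} + s}{3} = -2 + \frac{s + 2 s^{2}}{3} = -2 + \left(\frac{s}{3} + \frac{2 s^{2}}{3}\right) = -2 + \frac{s}{3} + \frac{2 s^{2}}{3}$)
$j{\left(L,F \right)} = -2 - \frac{2 F}{3}$ ($j{\left(L,F \right)} = - \frac{\left(\frac{F + F}{3 + 3} + 1\right) 4}{2} = - \frac{\left(\frac{2 F}{6} + 1\right) 4}{2} = - \frac{\left(2 F \frac{1}{6} + 1\right) 4}{2} = - \frac{\left(\frac{F}{3} + 1\right) 4}{2} = - \frac{\left(1 + \frac{F}{3}\right) 4}{2} = - \frac{4 + \frac{4 F}{3}}{2} = -2 - \frac{2 F}{3}$)
$j{\left(-52,0 \right)} C{\left(1 \right)} = \left(-2 - 0\right) \left(-2 + \frac{1}{3} \cdot 1 + \frac{2 \cdot 1^{2}}{3}\right) = \left(-2 + 0\right) \left(-2 + \frac{1}{3} + \frac{2}{3} \cdot 1\right) = - 2 \left(-2 + \frac{1}{3} + \frac{2}{3}\right) = \left(-2\right) \left(-1\right) = 2$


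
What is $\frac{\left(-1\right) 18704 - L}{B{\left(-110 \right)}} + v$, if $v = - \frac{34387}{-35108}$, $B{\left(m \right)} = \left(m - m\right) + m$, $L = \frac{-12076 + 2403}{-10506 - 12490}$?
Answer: $\frac{3796969418819}{22201948120} \approx 171.02$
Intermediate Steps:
$L = \frac{9673}{22996}$ ($L = - \frac{9673}{-22996} = \left(-9673\right) \left(- \frac{1}{22996}\right) = \frac{9673}{22996} \approx 0.42064$)
$B{\left(m \right)} = m$ ($B{\left(m \right)} = 0 + m = m$)
$v = \frac{34387}{35108}$ ($v = \left(-34387\right) \left(- \frac{1}{35108}\right) = \frac{34387}{35108} \approx 0.97946$)
$\frac{\left(-1\right) 18704 - L}{B{\left(-110 \right)}} + v = \frac{\left(-1\right) 18704 - \frac{9673}{22996}}{-110} + \frac{34387}{35108} = \left(-18704 - \frac{9673}{22996}\right) \left(- \frac{1}{110}\right) + \frac{34387}{35108} = \left(- \frac{430126857}{22996}\right) \left(- \frac{1}{110}\right) + \frac{34387}{35108} = \frac{430126857}{2529560} + \frac{34387}{35108} = \frac{3796969418819}{22201948120}$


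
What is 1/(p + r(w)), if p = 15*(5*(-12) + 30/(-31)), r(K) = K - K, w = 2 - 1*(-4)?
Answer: -31/28350 ≈ -0.0010935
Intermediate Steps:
w = 6 (w = 2 + 4 = 6)
r(K) = 0
p = -28350/31 (p = 15*(-60 + 30*(-1/31)) = 15*(-60 - 30/31) = 15*(-1890/31) = -28350/31 ≈ -914.52)
1/(p + r(w)) = 1/(-28350/31 + 0) = 1/(-28350/31) = -31/28350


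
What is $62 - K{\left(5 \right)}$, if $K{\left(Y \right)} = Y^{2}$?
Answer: $37$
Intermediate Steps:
$62 - K{\left(5 \right)} = 62 - 5^{2} = 62 - 25 = 37$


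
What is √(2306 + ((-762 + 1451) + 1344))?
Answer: √4339 ≈ 65.871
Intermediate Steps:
√(2306 + ((-762 + 1451) + 1344)) = √(2306 + (689 + 1344)) = √(2306 + 2033) = √4339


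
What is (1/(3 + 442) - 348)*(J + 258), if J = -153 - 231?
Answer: 19512234/445 ≈ 43848.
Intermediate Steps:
J = -384
(1/(3 + 442) - 348)*(J + 258) = (1/(3 + 442) - 348)*(-384 + 258) = (1/445 - 348)*(-126) = -154859/445*(-126) = 19512234/445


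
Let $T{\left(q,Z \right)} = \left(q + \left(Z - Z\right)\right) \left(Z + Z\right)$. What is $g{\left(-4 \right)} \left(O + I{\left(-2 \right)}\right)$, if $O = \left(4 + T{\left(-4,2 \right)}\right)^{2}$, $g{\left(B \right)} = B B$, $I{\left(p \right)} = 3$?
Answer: $2352$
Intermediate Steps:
$T{\left(q,Z \right)} = 2 Z q$ ($T{\left(q,Z \right)} = \left(q + 0\right) 2 Z = q 2 Z = 2 Z q$)
$g{\left(B \right)} = B^{2}$
$O = 144$ ($O = \left(4 + 2 \cdot 2 \left(-4\right)\right)^{2} = \left(4 - 16\right)^{2} = \left(-12\right)^{2} = 144$)
$g{\left(-4 \right)} \left(O + I{\left(-2 \right)}\right) = \left(-4\right)^{2} \left(144 + 3\right) = 16 \cdot 147 = 2352$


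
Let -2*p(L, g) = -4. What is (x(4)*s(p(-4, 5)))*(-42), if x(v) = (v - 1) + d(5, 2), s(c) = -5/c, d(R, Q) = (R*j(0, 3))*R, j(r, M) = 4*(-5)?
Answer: -52185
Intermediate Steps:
j(r, M) = -20
p(L, g) = 2 (p(L, g) = -½*(-4) = 2)
d(R, Q) = -20*R² (d(R, Q) = (R*(-20))*R = (-20*R)*R = -20*R²)
x(v) = -501 + v (x(v) = (v - 1) - 20*5² = (-1 + v) - 20*25 = (-1 + v) - 500 = -501 + v)
(x(4)*s(p(-4, 5)))*(-42) = ((-501 + 4)*(-5/2))*(-42) = -(-2485)/2*(-42) = -497*(-5/2)*(-42) = (2485/2)*(-42) = -52185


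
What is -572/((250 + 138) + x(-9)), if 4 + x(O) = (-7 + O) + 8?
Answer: -143/94 ≈ -1.5213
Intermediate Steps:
x(O) = -3 + O (x(O) = -4 + ((-7 + O) + 8) = -4 + (1 + O) = -3 + O)
-572/((250 + 138) + x(-9)) = -572/((250 + 138) + (-3 - 9)) = -572/(388 - 12) = -572/376 = -572*1/376 = -143/94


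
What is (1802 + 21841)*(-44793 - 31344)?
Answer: -1800107091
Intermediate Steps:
(1802 + 21841)*(-44793 - 31344) = 23643*(-76137) = -1800107091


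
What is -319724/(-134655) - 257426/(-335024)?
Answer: 70889455703/22556328360 ≈ 3.1428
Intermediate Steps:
-319724/(-134655) - 257426/(-335024) = -319724*(-1/134655) - 257426*(-1/335024) = 319724/134655 + 128713/167512 = 70889455703/22556328360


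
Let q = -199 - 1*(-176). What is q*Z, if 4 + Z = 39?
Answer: -805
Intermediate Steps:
q = -23 (q = -199 + 176 = -23)
Z = 35 (Z = -4 + 39 = 35)
q*Z = -23*35 = -805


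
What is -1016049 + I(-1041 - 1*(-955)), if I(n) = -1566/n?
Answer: -43689324/43 ≈ -1.0160e+6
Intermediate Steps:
-1016049 + I(-1041 - 1*(-955)) = -1016049 - 1566/(-1041 - 1*(-955)) = -1016049 - 1566/(-1041 + 955) = -1016049 - 1566/(-86) = -1016049 - 1566*(-1/86) = -1016049 + 783/43 = -43689324/43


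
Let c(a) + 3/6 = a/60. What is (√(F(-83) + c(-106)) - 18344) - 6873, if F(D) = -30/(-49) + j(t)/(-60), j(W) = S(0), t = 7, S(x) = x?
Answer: -25217 + 8*I*√285/105 ≈ -25217.0 + 1.2862*I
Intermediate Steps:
j(W) = 0
F(D) = 30/49 (F(D) = -30/(-49) + 0/(-60) = -30*(-1/49) + 0*(-1/60) = 30/49 + 0 = 30/49)
c(a) = -½ + a/60
(√(F(-83) + c(-106)) - 18344) - 6873 = (√(30/49 + (-½ + (1/60)*(-106))) - 18344) - 6873 = (√(30/49 + (-½ - 53/30)) - 18344) - 6873 = (√(30/49 - 34/15) - 18344) - 6873 = (√(-1216/735) - 18344) - 6873 = (8*I*√285/105 - 18344) - 6873 = (-18344 + 8*I*√285/105) - 6873 = -25217 + 8*I*√285/105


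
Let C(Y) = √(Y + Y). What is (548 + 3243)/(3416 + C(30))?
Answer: 3237514/2917249 - 3791*√15/5834498 ≈ 1.1073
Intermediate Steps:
C(Y) = √2*√Y (C(Y) = √(2*Y) = √2*√Y)
(548 + 3243)/(3416 + C(30)) = (548 + 3243)/(3416 + √2*√30) = 3791/(3416 + 2*√15)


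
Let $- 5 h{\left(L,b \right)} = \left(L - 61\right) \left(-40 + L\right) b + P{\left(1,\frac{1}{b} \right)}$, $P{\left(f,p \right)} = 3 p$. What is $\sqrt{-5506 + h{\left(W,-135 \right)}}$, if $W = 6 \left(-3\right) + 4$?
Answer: $\frac{\sqrt{23364901}}{15} \approx 322.25$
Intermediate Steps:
$W = -14$ ($W = -18 + 4 = -14$)
$h{\left(L,b \right)} = - \frac{3}{5 b} - \frac{b \left(-61 + L\right) \left(-40 + L\right)}{5}$ ($h{\left(L,b \right)} = - \frac{\left(L - 61\right) \left(-40 + L\right) b + \frac{3}{b}}{5} = - \frac{\left(-61 + L\right) \left(-40 + L\right) b + \frac{3}{b}}{5} = - \frac{b \left(-61 + L\right) \left(-40 + L\right) + \frac{3}{b}}{5} = - \frac{\frac{3}{b} + b \left(-61 + L\right) \left(-40 + L\right)}{5} = - \frac{3}{5 b} - \frac{b \left(-61 + L\right) \left(-40 + L\right)}{5}$)
$\sqrt{-5506 + h{\left(W,-135 \right)}} = \sqrt{-5506 + \frac{-3 + \left(-135\right)^{2} \left(-2440 - \left(-14\right)^{2} + 101 \left(-14\right)\right)}{5 \left(-135\right)}} = \sqrt{-5506 + \frac{1}{5} \left(- \frac{1}{135}\right) \left(-3 + 18225 \left(-2440 - 196 - 1414\right)\right)} = \sqrt{-5506 + \frac{1}{5} \left(- \frac{1}{135}\right) \left(-3 + 18225 \left(-4050\right)\right)} = \sqrt{-5506 + \frac{1}{5} \left(- \frac{1}{135}\right) \left(-3 - 73811250\right)} = \sqrt{-5506 + \frac{1}{5} \left(- \frac{1}{135}\right) \left(-73811253\right)} = \sqrt{-5506 + \frac{24603751}{225}} = \sqrt{\frac{23364901}{225}} = \frac{\sqrt{23364901}}{15}$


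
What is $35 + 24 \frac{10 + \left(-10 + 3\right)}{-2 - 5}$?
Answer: $\frac{173}{7} \approx 24.714$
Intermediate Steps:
$35 + 24 \frac{10 + \left(-10 + 3\right)}{-2 - 5} = 35 + 24 \frac{10 - 7}{-7} = 35 + 24 \cdot 3 \left(- \frac{1}{7}\right) = 35 + 24 \left(- \frac{3}{7}\right) = 35 - \frac{72}{7} = \frac{173}{7}$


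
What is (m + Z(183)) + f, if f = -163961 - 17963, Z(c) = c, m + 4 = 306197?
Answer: 124452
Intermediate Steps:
m = 306193 (m = -4 + 306197 = 306193)
f = -181924
(m + Z(183)) + f = (306193 + 183) - 181924 = 306376 - 181924 = 124452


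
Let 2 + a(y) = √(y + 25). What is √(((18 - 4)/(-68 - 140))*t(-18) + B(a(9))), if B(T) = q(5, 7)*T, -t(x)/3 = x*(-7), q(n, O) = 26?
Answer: √(-17953 + 17576*√34)/26 ≈ 11.182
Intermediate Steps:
a(y) = -2 + √(25 + y) (a(y) = -2 + √(y + 25) = -2 + √(25 + y))
t(x) = 21*x (t(x) = -3*x*(-7) = -(-21)*x = 21*x)
B(T) = 26*T
√(((18 - 4)/(-68 - 140))*t(-18) + B(a(9))) = √(((18 - 4)/(-68 - 140))*(21*(-18)) + 26*(-2 + √(25 + 9))) = √((14/(-208))*(-378) + 26*(-2 + √34)) = √((14*(-1/208))*(-378) + (-52 + 26*√34)) = √(-7/104*(-378) + (-52 + 26*√34)) = √(1323/52 + (-52 + 26*√34)) = √(-1381/52 + 26*√34)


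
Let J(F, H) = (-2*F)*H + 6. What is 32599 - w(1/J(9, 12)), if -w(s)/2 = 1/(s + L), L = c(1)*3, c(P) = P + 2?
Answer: 61579931/1889 ≈ 32599.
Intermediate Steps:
c(P) = 2 + P
J(F, H) = 6 - 2*F*H (J(F, H) = -2*F*H + 6 = 6 - 2*F*H)
L = 9 (L = (2 + 1)*3 = 3*3 = 9)
w(s) = -2/(9 + s) (w(s) = -2/(s + 9) = -2/(9 + s))
32599 - w(1/J(9, 12)) = 32599 - (-2)/(9 + 1/(6 - 2*9*12)) = 32599 - (-2)/(9 + 1/(6 - 216)) = 32599 - (-2)/(9 + 1/(-210)) = 32599 - (-2)/(9 - 1/210) = 32599 - (-2)/1889/210 = 32599 - (-2)*210/1889 = 32599 - 1*(-420/1889) = 32599 + 420/1889 = 61579931/1889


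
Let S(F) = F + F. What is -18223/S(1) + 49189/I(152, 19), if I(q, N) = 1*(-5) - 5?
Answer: -70152/5 ≈ -14030.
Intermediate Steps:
S(F) = 2*F
I(q, N) = -10 (I(q, N) = -5 - 5 = -10)
-18223/S(1) + 49189/I(152, 19) = -18223/(2*1) + 49189/(-10) = -18223/2 + 49189*(-1/10) = -18223*1/2 - 49189/10 = -18223/2 - 49189/10 = -70152/5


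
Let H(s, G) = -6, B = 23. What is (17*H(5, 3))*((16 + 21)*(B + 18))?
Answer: -154734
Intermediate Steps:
(17*H(5, 3))*((16 + 21)*(B + 18)) = (17*(-6))*((16 + 21)*(23 + 18)) = -3774*41 = -102*1517 = -154734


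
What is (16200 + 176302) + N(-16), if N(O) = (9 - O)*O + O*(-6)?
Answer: 192198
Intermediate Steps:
N(O) = -6*O + O*(9 - O) (N(O) = O*(9 - O) - 6*O = -6*O + O*(9 - O))
(16200 + 176302) + N(-16) = (16200 + 176302) - 16*(3 - 1*(-16)) = 192502 - 16*(3 + 16) = 192502 - 16*19 = 192502 - 304 = 192198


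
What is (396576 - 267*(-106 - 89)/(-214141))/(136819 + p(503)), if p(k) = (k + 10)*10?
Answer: 84923129151/30397100809 ≈ 2.7938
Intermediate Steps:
p(k) = 100 + 10*k (p(k) = (10 + k)*10 = 100 + 10*k)
(396576 - 267*(-106 - 89)/(-214141))/(136819 + p(503)) = (396576 - 267*(-106 - 89)/(-214141))/(136819 + (100 + 10*503)) = (396576 - 267*(-195)*(-1/214141))/(136819 + (100 + 5030)) = (396576 + 52065*(-1/214141))/(136819 + 5130) = (396576 - 52065/214141)/141949 = (84923129151/214141)*(1/141949) = 84923129151/30397100809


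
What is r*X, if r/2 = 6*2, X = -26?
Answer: -624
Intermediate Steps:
r = 24 (r = 2*(6*2) = 2*12 = 24)
r*X = 24*(-26) = -624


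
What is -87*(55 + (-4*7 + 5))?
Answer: -2784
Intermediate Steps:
-87*(55 + (-4*7 + 5)) = -87*(55 + (-28 + 5)) = -87*(55 - 23) = -87*32 = -2784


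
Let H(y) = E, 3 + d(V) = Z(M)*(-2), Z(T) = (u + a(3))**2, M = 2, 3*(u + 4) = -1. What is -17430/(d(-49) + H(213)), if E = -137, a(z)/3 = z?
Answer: 11205/118 ≈ 94.958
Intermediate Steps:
u = -13/3 (u = -4 + (1/3)*(-1) = -4 - 1/3 = -13/3 ≈ -4.3333)
a(z) = 3*z
Z(T) = 196/9 (Z(T) = (-13/3 + 3*3)**2 = (-13/3 + 9)**2 = (14/3)**2 = 196/9)
d(V) = -419/9 (d(V) = -3 + (196/9)*(-2) = -3 - 392/9 = -419/9)
H(y) = -137
-17430/(d(-49) + H(213)) = -17430/(-419/9 - 137) = -17430/(-1652/9) = -17430*(-9/1652) = 11205/118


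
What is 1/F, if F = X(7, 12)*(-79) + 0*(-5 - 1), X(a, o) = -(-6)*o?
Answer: -1/5688 ≈ -0.00017581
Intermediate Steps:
X(a, o) = 6*o
F = -5688 (F = (6*12)*(-79) + 0*(-5 - 1) = 72*(-79) + 0*(-6) = -5688 + 0 = -5688)
1/F = 1/(-5688) = -1/5688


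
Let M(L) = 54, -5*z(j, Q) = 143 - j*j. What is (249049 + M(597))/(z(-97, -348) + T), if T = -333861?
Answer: -1245515/1660039 ≈ -0.75029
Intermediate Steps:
z(j, Q) = -143/5 + j²/5 (z(j, Q) = -(143 - j*j)/5 = -(143 - j²)/5 = -143/5 + j²/5)
(249049 + M(597))/(z(-97, -348) + T) = (249049 + 54)/((-143/5 + (⅕)*(-97)²) - 333861) = 249103/((-143/5 + (⅕)*9409) - 333861) = 249103/((-143/5 + 9409/5) - 333861) = 249103/(9266/5 - 333861) = 249103/(-1660039/5) = 249103*(-5/1660039) = -1245515/1660039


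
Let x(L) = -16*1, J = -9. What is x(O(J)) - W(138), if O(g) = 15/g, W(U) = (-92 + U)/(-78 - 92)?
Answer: -1337/85 ≈ -15.729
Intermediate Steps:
W(U) = 46/85 - U/170 (W(U) = (-92 + U)/(-170) = (-92 + U)*(-1/170) = 46/85 - U/170)
x(L) = -16
x(O(J)) - W(138) = -16 - (46/85 - 1/170*138) = -16 - (46/85 - 69/85) = -16 - 1*(-23/85) = -16 + 23/85 = -1337/85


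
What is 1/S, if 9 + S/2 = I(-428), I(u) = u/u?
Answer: -1/16 ≈ -0.062500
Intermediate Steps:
I(u) = 1
S = -16 (S = -18 + 2*1 = -18 + 2 = -16)
1/S = 1/(-16) = -1/16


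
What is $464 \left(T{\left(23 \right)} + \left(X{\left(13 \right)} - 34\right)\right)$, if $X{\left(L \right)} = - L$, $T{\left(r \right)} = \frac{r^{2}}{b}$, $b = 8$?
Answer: $8874$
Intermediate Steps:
$T{\left(r \right)} = \frac{r^{2}}{8}$
$464 \left(T{\left(23 \right)} + \left(X{\left(13 \right)} - 34\right)\right) = 464 \left(\frac{23^{2}}{8} - 47\right) = 464 \left(\frac{1}{8} \cdot 529 - 47\right) = 464 \left(\frac{529}{8} - 47\right) = 464 \cdot \frac{153}{8} = 8874$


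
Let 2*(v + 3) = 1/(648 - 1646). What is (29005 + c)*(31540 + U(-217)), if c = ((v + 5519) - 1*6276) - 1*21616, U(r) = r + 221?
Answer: 104343474938/499 ≈ 2.0911e+8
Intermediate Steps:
U(r) = 221 + r
v = -5989/1996 (v = -3 + 1/(2*(648 - 1646)) = -3 + (½)/(-998) = -3 + (½)*(-1/998) = -3 - 1/1996 = -5989/1996 ≈ -3.0005)
c = -44662497/1996 (c = ((-5989/1996 + 5519) - 1*6276) - 1*21616 = (11009935/1996 - 6276) - 21616 = -1516961/1996 - 21616 = -44662497/1996 ≈ -22376.)
(29005 + c)*(31540 + U(-217)) = (29005 - 44662497/1996)*(31540 + (221 - 217)) = 13231483*(31540 + 4)/1996 = (13231483/1996)*31544 = 104343474938/499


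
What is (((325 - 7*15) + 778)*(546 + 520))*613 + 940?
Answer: 652152024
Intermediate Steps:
(((325 - 7*15) + 778)*(546 + 520))*613 + 940 = (((325 - 1*105) + 778)*1066)*613 + 940 = (((325 - 105) + 778)*1066)*613 + 940 = ((220 + 778)*1066)*613 + 940 = (998*1066)*613 + 940 = 1063868*613 + 940 = 652151084 + 940 = 652152024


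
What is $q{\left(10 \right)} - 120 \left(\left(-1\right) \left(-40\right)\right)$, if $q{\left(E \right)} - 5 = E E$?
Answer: $-4695$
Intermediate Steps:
$q{\left(E \right)} = 5 + E^{2}$ ($q{\left(E \right)} = 5 + E E = 5 + E^{2}$)
$q{\left(10 \right)} - 120 \left(\left(-1\right) \left(-40\right)\right) = \left(5 + 10^{2}\right) - 120 \left(\left(-1\right) \left(-40\right)\right) = \left(5 + 100\right) - 4800 = 105 - 4800 = -4695$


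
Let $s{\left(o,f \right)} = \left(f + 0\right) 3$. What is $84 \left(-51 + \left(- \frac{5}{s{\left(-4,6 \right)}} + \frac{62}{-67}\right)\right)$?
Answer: $- \frac{881398}{201} \approx -4385.1$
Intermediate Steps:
$s{\left(o,f \right)} = 3 f$ ($s{\left(o,f \right)} = f 3 = 3 f$)
$84 \left(-51 + \left(- \frac{5}{s{\left(-4,6 \right)}} + \frac{62}{-67}\right)\right) = 84 \left(-51 + \left(- \frac{5}{3 \cdot 6} + \frac{62}{-67}\right)\right) = 84 \left(-51 - \left(\frac{62}{67} + \frac{5}{18}\right)\right) = 84 \left(-51 - \frac{1451}{1206}\right) = 84 \left(- \frac{62957}{1206}\right) = - \frac{881398}{201}$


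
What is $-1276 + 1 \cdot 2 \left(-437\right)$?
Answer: $-2150$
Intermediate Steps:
$-1276 + 1 \cdot 2 \left(-437\right) = -1276 + 2 \left(-437\right) = -1276 - 874 = -2150$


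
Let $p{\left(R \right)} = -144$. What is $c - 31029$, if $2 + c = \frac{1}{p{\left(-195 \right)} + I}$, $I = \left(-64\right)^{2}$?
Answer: $- \frac{122634511}{3952} \approx -31031.0$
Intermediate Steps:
$I = 4096$
$c = - \frac{7903}{3952}$ ($c = -2 + \frac{1}{-144 + 4096} = -2 + \frac{1}{3952} = - \frac{7903}{3952} \approx -1.9997$)
$c - 31029 = - \frac{7903}{3952} - 31029 = - \frac{122634511}{3952}$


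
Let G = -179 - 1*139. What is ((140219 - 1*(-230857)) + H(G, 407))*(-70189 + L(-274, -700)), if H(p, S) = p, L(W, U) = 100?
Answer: -25986057462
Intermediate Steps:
G = -318 (G = -179 - 139 = -318)
((140219 - 1*(-230857)) + H(G, 407))*(-70189 + L(-274, -700)) = ((140219 - 1*(-230857)) - 318)*(-70189 + 100) = ((140219 + 230857) - 318)*(-70089) = (371076 - 318)*(-70089) = 370758*(-70089) = -25986057462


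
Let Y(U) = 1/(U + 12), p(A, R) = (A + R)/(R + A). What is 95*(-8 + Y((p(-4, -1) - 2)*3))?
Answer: -6745/9 ≈ -749.44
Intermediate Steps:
p(A, R) = 1 (p(A, R) = (A + R)/(A + R) = 1)
Y(U) = 1/(12 + U)
95*(-8 + Y((p(-4, -1) - 2)*3)) = 95*(-8 + 1/(12 + (1 - 2)*3)) = 95*(-8 + 1/(12 - 1*3)) = 95*(-8 + 1/(12 - 3)) = 95*(-8 + 1/9) = 95*(-8 + ⅑) = 95*(-71/9) = -6745/9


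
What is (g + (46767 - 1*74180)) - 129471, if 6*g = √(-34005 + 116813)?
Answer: -156884 + √20702/3 ≈ -1.5684e+5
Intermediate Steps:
g = √20702/3 (g = √(-34005 + 116813)/6 = √82808/6 = (2*√20702)/6 = √20702/3 ≈ 47.961)
(g + (46767 - 1*74180)) - 129471 = (√20702/3 + (46767 - 1*74180)) - 129471 = (√20702/3 + (46767 - 74180)) - 129471 = (√20702/3 - 27413) - 129471 = (-27413 + √20702/3) - 129471 = -156884 + √20702/3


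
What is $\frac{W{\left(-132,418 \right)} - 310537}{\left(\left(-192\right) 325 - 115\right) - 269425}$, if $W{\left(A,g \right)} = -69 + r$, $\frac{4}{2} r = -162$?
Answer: $\frac{310687}{331940} \approx 0.93597$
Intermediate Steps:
$r = -81$ ($r = \frac{1}{2} \left(-162\right) = -81$)
$W{\left(A,g \right)} = -150$ ($W{\left(A,g \right)} = -69 - 81 = -150$)
$\frac{W{\left(-132,418 \right)} - 310537}{\left(\left(-192\right) 325 - 115\right) - 269425} = \frac{-150 - 310537}{\left(\left(-192\right) 325 - 115\right) - 269425} = - \frac{310687}{\left(-62400 - 115\right) - 269425} = - \frac{310687}{-62515 - 269425} = - \frac{310687}{-331940} = \left(-310687\right) \left(- \frac{1}{331940}\right) = \frac{310687}{331940}$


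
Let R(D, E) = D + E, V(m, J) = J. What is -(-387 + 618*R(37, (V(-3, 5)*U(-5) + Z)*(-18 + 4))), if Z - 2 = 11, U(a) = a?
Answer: -126303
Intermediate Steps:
Z = 13 (Z = 2 + 11 = 13)
-(-387 + 618*R(37, (V(-3, 5)*U(-5) + Z)*(-18 + 4))) = -(-387 + 618*(37 + (5*(-5) + 13)*(-18 + 4))) = -(-387 + 618*(37 + (-25 + 13)*(-14))) = -(-387 + 618*(37 - 12*(-14))) = -(-387 + 618*(37 + 168)) = -(-387 + 618*205) = -(-387 + 126690) = -1*126303 = -126303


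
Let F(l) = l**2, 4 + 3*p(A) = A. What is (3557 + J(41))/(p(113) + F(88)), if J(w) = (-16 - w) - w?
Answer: 10377/23341 ≈ 0.44458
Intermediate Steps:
p(A) = -4/3 + A/3
J(w) = -16 - 2*w
(3557 + J(41))/(p(113) + F(88)) = (3557 + (-16 - 2*41))/((-4/3 + (1/3)*113) + 88**2) = (3557 + (-16 - 82))/((-4/3 + 113/3) + 7744) = (3557 - 98)/(109/3 + 7744) = 3459/(23341/3) = 3459*(3/23341) = 10377/23341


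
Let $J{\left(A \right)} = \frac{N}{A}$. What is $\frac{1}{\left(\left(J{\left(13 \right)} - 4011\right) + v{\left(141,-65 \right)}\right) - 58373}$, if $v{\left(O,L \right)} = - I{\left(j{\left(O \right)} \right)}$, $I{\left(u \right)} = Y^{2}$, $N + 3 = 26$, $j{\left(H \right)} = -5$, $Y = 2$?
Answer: $- \frac{13}{811021} \approx -1.6029 \cdot 10^{-5}$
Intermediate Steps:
$N = 23$ ($N = -3 + 26 = 23$)
$I{\left(u \right)} = 4$ ($I{\left(u \right)} = 2^{2} = 4$)
$v{\left(O,L \right)} = -4$ ($v{\left(O,L \right)} = \left(-1\right) 4 = -4$)
$J{\left(A \right)} = \frac{23}{A}$
$\frac{1}{\left(\left(J{\left(13 \right)} - 4011\right) + v{\left(141,-65 \right)}\right) - 58373} = \frac{1}{\left(\left(\frac{23}{13} - 4011\right) - 4\right) - 58373} = \frac{1}{\left(- \frac{52120}{13} - 4\right) - 58373} = \frac{1}{- \frac{52172}{13} - 58373} = \frac{1}{- \frac{811021}{13}} = - \frac{13}{811021}$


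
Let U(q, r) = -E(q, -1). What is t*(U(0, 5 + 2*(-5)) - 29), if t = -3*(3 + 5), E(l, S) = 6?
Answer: 840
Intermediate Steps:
U(q, r) = -6 (U(q, r) = -1*6 = -6)
t = -24 (t = -3*8 = -24)
t*(U(0, 5 + 2*(-5)) - 29) = -24*(-6 - 29) = -24*(-35) = 840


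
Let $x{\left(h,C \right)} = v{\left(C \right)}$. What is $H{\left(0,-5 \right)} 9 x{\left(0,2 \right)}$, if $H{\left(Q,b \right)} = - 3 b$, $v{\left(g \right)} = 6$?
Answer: $810$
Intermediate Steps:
$x{\left(h,C \right)} = 6$
$H{\left(0,-5 \right)} 9 x{\left(0,2 \right)} = \left(-3\right) \left(-5\right) 9 \cdot 6 = 15 \cdot 9 \cdot 6 = 135 \cdot 6 = 810$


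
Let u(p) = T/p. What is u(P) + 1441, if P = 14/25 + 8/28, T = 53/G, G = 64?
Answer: 13658427/9472 ≈ 1442.0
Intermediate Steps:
T = 53/64 ≈ 0.82813
P = 148/175 (P = 14*(1/25) + 8*(1/28) = 14/25 + 2/7 = 148/175 ≈ 0.84571)
u(p) = 53/(64*p)
u(P) + 1441 = 53/(64*(148/175)) + 1441 = (53/64)*(175/148) + 1441 = 9275/9472 + 1441 = 13658427/9472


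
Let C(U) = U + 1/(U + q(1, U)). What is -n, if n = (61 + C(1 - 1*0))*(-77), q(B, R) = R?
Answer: 9625/2 ≈ 4812.5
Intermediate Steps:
C(U) = U + 1/(2*U) (C(U) = U + 1/(U + U) = U + 1/(2*U))
n = -9625/2 (n = (61 + ((1 - 1*0) + 1/(2*(1 - 1*0))))*(-77) = (61 + ((1 + 0) + 1/(2*(1 + 0))))*(-77) = (61 + (1 + (½)/1))*(-77) = (61 + (1 + (½)*1))*(-77) = (61 + (1 + ½))*(-77) = (61 + 3/2)*(-77) = (125/2)*(-77) = -9625/2 ≈ -4812.5)
-n = -1*(-9625/2) = 9625/2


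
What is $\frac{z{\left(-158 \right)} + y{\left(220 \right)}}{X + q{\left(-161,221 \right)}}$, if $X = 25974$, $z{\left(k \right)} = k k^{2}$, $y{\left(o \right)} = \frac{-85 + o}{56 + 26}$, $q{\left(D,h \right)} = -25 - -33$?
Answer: $- \frac{323433449}{2130524} \approx -151.81$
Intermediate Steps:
$q{\left(D,h \right)} = 8$ ($q{\left(D,h \right)} = -25 + 33 = 8$)
$y{\left(o \right)} = - \frac{85}{82} + \frac{o}{82}$ ($y{\left(o \right)} = \frac{-85 + o}{82} = \left(-85 + o\right) \frac{1}{82} = - \frac{85}{82} + \frac{o}{82}$)
$z{\left(k \right)} = k^{3}$
$\frac{z{\left(-158 \right)} + y{\left(220 \right)}}{X + q{\left(-161,221 \right)}} = \frac{\left(-158\right)^{3} + \left(- \frac{85}{82} + \frac{1}{82} \cdot 220\right)}{25974 + 8} = \frac{-3944312 + \left(- \frac{85}{82} + \frac{110}{41}\right)}{25982} = \left(-3944312 + \frac{135}{82}\right) \frac{1}{25982} = \left(- \frac{323433449}{82}\right) \frac{1}{25982} = - \frac{323433449}{2130524}$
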